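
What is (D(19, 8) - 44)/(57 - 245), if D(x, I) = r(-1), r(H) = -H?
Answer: 43/188 ≈ 0.22872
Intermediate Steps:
D(x, I) = 1 (D(x, I) = -1*(-1) = 1)
(D(19, 8) - 44)/(57 - 245) = (1 - 44)/(57 - 245) = -43/(-188) = -43*(-1/188) = 43/188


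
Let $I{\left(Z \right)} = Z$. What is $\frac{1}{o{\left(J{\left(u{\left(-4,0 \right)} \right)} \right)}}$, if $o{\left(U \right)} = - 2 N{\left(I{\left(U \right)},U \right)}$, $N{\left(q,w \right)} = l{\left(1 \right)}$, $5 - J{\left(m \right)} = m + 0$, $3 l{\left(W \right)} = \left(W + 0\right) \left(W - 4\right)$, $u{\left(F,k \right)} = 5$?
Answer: $\frac{1}{2} \approx 0.5$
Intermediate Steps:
$l{\left(W \right)} = \frac{W \left(-4 + W\right)}{3}$ ($l{\left(W \right)} = \frac{\left(W + 0\right) \left(W - 4\right)}{3} = \frac{W \left(-4 + W\right)}{3}$)
$J{\left(m \right)} = 5 - m$ ($J{\left(m \right)} = 5 - \left(m + 0\right) = 5 - m$)
$N{\left(q,w \right)} = -1$ ($N{\left(q,w \right)} = \frac{1}{3} \cdot 1 \left(-4 + 1\right) = \frac{1}{3} \cdot 1 \left(-3\right) = -1$)
$o{\left(U \right)} = 2$ ($o{\left(U \right)} = \left(-2\right) \left(-1\right) = 2$)
$\frac{1}{o{\left(J{\left(u{\left(-4,0 \right)} \right)} \right)}} = \frac{1}{2}$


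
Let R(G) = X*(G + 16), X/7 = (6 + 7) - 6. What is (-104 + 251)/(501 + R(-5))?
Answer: 147/1040 ≈ 0.14135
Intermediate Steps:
X = 49 (X = 7*((6 + 7) - 6) = 7*(13 - 6) = 7*7 = 49)
R(G) = 784 + 49*G (R(G) = 49*(G + 16) = 49*(16 + G) = 784 + 49*G)
(-104 + 251)/(501 + R(-5)) = (-104 + 251)/(501 + (784 + 49*(-5))) = 147/(501 + (784 - 245)) = 147/(501 + 539) = 147/1040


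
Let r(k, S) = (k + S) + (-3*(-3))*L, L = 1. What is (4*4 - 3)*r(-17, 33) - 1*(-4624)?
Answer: 4949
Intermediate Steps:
r(k, S) = 9 + S + k (r(k, S) = (k + S) - 3*(-3)*1 = (S + k) + 9*1 = (S + k) + 9 = 9 + S + k)
(4*4 - 3)*r(-17, 33) - 1*(-4624) = (4*4 - 3)*(9 + 33 - 17) - 1*(-4624) = (16 - 3)*25 + 4624 = 13*25 + 4624 = 325 + 4624 = 4949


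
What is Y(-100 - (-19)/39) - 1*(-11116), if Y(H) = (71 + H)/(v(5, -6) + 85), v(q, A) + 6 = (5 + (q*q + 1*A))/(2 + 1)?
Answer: 37715476/3393 ≈ 11116.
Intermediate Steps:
v(q, A) = -13/3 + A/3 + q²/3 (v(q, A) = -6 + (5 + (q*q + 1*A))/(2 + 1) = -6 + (5 + (q² + A))/3 = -6 + (5 + (A + q²))*(⅓) = -6 + (5 + A + q²)*(⅓) = -6 + (5/3 + A/3 + q²/3) = -13/3 + A/3 + q²/3)
Y(H) = 71/87 + H/87 (Y(H) = (71 + H)/((-13/3 + (⅓)*(-6) + (⅓)*5²) + 85) = (71 + H)/((-13/3 - 2 + (⅓)*25) + 85) = (71 + H)/((-13/3 - 2 + 25/3) + 85) = (71 + H)/(2 + 85) = (71 + H)/87 = (71 + H)*(1/87) = 71/87 + H/87)
Y(-100 - (-19)/39) - 1*(-11116) = (71/87 + (-100 - (-19)/39)/87) - 1*(-11116) = (71/87 + (-100 - (-19)/39)/87) + 11116 = (71/87 + (-100 - 1*(-19/39))/87) + 11116 = (71/87 + (-100 + 19/39)/87) + 11116 = (71/87 + (1/87)*(-3881/39)) + 11116 = (71/87 - 3881/3393) + 11116 = -1112/3393 + 11116 = 37715476/3393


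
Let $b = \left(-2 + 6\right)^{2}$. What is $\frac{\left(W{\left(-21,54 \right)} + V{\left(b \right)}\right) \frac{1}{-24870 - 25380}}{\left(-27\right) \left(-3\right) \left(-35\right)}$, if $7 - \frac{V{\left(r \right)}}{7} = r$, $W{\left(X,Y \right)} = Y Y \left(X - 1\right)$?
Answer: $- \frac{1427}{3165750} \approx -0.00045076$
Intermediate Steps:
$W{\left(X,Y \right)} = Y^{2} \left(-1 + X\right)$
$b = 16$ ($b = 4^{2} = 16$)
$V{\left(r \right)} = 49 - 7 r$
$\frac{\left(W{\left(-21,54 \right)} + V{\left(b \right)}\right) \frac{1}{-24870 - 25380}}{\left(-27\right) \left(-3\right) \left(-35\right)} = \frac{\left(54^{2} \left(-1 - 21\right) + \left(49 - 112\right)\right) \frac{1}{-24870 - 25380}}{\left(-27\right) \left(-3\right) \left(-35\right)} = \frac{\left(2916 \left(-22\right) + \left(49 - 112\right)\right) \frac{1}{-50250}}{81 \left(-35\right)} = \frac{\left(-64152 - 63\right) \left(- \frac{1}{50250}\right)}{-2835} = \left(-64215\right) \left(- \frac{1}{50250}\right) \left(- \frac{1}{2835}\right) = \frac{4281}{3350} \left(- \frac{1}{2835}\right) = - \frac{1427}{3165750}$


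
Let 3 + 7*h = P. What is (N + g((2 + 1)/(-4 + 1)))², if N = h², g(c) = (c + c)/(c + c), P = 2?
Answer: 2500/2401 ≈ 1.0412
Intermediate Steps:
h = -⅐ (h = -3/7 + (⅐)*2 = -3/7 + 2/7 = -⅐ ≈ -0.14286)
g(c) = 1 (g(c) = (2*c)/((2*c)) = (2*c)*(1/(2*c)) = 1)
N = 1/49 (N = (-⅐)² = 1/49 ≈ 0.020408)
(N + g((2 + 1)/(-4 + 1)))² = (1/49 + 1)² = (50/49)² = 2500/2401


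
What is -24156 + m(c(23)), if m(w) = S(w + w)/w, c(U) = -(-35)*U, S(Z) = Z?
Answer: -24154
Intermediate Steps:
c(U) = 35*U
m(w) = 2 (m(w) = (w + w)/w = (2*w)/w = 2)
-24156 + m(c(23)) = -24156 + 2 = -24154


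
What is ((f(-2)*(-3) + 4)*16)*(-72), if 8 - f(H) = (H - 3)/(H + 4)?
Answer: 31680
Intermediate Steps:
f(H) = 8 - (-3 + H)/(4 + H) (f(H) = 8 - (H - 3)/(H + 4) = 8 - (-3 + H)/(4 + H))
((f(-2)*(-3) + 4)*16)*(-72) = (((7*(5 - 2)/(4 - 2))*(-3) + 4)*16)*(-72) = (((7*3/2)*(-3) + 4)*16)*(-72) = (((7*(½)*3)*(-3) + 4)*16)*(-72) = (((21/2)*(-3) + 4)*16)*(-72) = ((-63/2 + 4)*16)*(-72) = -55/2*16*(-72) = -440*(-72) = 31680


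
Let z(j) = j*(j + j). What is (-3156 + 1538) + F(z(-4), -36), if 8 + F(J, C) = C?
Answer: -1662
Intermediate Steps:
z(j) = 2*j² (z(j) = j*(2*j) = 2*j²)
F(J, C) = -8 + C
(-3156 + 1538) + F(z(-4), -36) = (-3156 + 1538) + (-8 - 36) = -1618 - 44 = -1662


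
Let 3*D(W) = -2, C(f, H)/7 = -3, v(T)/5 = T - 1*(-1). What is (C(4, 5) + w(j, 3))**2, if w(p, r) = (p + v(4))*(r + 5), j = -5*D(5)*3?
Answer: 67081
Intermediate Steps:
v(T) = 5 + 5*T (v(T) = 5*(T - 1*(-1)) = 5*(T + 1) = 5*(1 + T) = 5 + 5*T)
C(f, H) = -21 (C(f, H) = 7*(-3) = -21)
D(W) = -2/3 (D(W) = (1/3)*(-2) = -2/3)
j = 10 (j = -5*(-2/3)*3 = (10/3)*3 = 10)
w(p, r) = (5 + r)*(25 + p) (w(p, r) = (p + (5 + 5*4))*(r + 5) = (p + (5 + 20))*(5 + r) = (p + 25)*(5 + r) = (25 + p)*(5 + r) = (5 + r)*(25 + p))
(C(4, 5) + w(j, 3))**2 = (-21 + (125 + 5*10 + 25*3 + 10*3))**2 = (-21 + (125 + 50 + 75 + 30))**2 = (-21 + 280)**2 = 259**2 = 67081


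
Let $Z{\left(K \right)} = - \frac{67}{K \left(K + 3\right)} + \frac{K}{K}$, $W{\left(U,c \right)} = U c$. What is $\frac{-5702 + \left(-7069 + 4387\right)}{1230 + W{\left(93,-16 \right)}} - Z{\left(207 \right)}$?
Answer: $\frac{58875751}{1869210} \approx 31.498$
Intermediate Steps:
$Z{\left(K \right)} = 1 - \frac{67}{K \left(3 + K\right)}$ ($Z{\left(K \right)} = - \frac{67}{K \left(3 + K\right)} + 1 = 1 - \frac{67}{K \left(3 + K\right)}$)
$\frac{-5702 + \left(-7069 + 4387\right)}{1230 + W{\left(93,-16 \right)}} - Z{\left(207 \right)} = \frac{-5702 + \left(-7069 + 4387\right)}{1230 + 93 \left(-16\right)} - \frac{-67 + 207^{2} + 3 \cdot 207}{207 \left(3 + 207\right)} = \frac{-5702 - 2682}{1230 - 1488} - \frac{-67 + 42849 + 621}{207 \cdot 210} = - \frac{8384}{-258} - \frac{1}{207} \cdot \frac{1}{210} \cdot 43403 = \left(-8384\right) \left(- \frac{1}{258}\right) - \frac{43403}{43470} = \frac{4192}{129} - \frac{43403}{43470} = \frac{58875751}{1869210}$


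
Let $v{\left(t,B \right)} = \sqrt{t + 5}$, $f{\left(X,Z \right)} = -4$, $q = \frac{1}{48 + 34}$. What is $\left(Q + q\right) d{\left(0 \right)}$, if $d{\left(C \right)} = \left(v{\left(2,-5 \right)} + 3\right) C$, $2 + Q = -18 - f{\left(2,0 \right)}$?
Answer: $0$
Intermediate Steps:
$q = \frac{1}{82} \approx 0.012195$
$v{\left(t,B \right)} = \sqrt{5 + t}$
$Q = -16$ ($Q = -2 - 14 = -16$)
$d{\left(C \right)} = C \left(3 + \sqrt{7}\right)$ ($d{\left(C \right)} = \left(\sqrt{5 + 2} + 3\right) C = \left(\sqrt{7} + 3\right) C = \left(3 + \sqrt{7}\right) C = C \left(3 + \sqrt{7}\right)$)
$\left(Q + q\right) d{\left(0 \right)} = \left(-16 + \frac{1}{82}\right) 0 \left(3 + \sqrt{7}\right) = \left(- \frac{1311}{82}\right) 0 = 0$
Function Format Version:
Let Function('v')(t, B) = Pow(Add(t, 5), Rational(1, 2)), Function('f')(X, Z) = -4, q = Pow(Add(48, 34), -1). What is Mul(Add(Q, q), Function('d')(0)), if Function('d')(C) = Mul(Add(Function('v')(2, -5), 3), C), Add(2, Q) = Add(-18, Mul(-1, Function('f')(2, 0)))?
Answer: 0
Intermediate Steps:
q = Rational(1, 82) (q = Pow(82, -1) = Rational(1, 82) ≈ 0.012195)
Function('v')(t, B) = Pow(Add(5, t), Rational(1, 2))
Q = -16 (Q = Add(-2, Add(-18, Mul(-1, -4))) = Add(-2, Add(-18, 4)) = Add(-2, -14) = -16)
Function('d')(C) = Mul(C, Add(3, Pow(7, Rational(1, 2)))) (Function('d')(C) = Mul(Add(Pow(Add(5, 2), Rational(1, 2)), 3), C) = Mul(Add(Pow(7, Rational(1, 2)), 3), C) = Mul(Add(3, Pow(7, Rational(1, 2))), C) = Mul(C, Add(3, Pow(7, Rational(1, 2)))))
Mul(Add(Q, q), Function('d')(0)) = Mul(Add(-16, Rational(1, 82)), Mul(0, Add(3, Pow(7, Rational(1, 2))))) = Mul(Rational(-1311, 82), 0) = 0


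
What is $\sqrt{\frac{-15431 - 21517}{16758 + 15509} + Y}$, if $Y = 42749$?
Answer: $\frac{\sqrt{44507326244345}}{32267} \approx 206.76$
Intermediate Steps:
$\sqrt{\frac{-15431 - 21517}{16758 + 15509} + Y} = \sqrt{\frac{-15431 - 21517}{16758 + 15509} + 42749} = \sqrt{- \frac{36948}{32267} + 42749} = \sqrt{\frac{1379345035}{32267}} = \frac{\sqrt{44507326244345}}{32267}$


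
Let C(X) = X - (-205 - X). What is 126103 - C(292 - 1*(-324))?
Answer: 124666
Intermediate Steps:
C(X) = 205 + 2*X (C(X) = X + (205 + X) = 205 + 2*X)
126103 - C(292 - 1*(-324)) = 126103 - (205 + 2*(292 - 1*(-324))) = 126103 - (205 + 2*(292 + 324)) = 126103 - (205 + 2*616) = 126103 - (205 + 1232) = 126103 - 1*1437 = 126103 - 1437 = 124666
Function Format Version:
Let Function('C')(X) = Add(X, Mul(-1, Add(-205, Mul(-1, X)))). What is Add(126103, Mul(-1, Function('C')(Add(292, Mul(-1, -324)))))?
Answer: 124666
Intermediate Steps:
Function('C')(X) = Add(205, Mul(2, X)) (Function('C')(X) = Add(X, Add(205, X)) = Add(205, Mul(2, X)))
Add(126103, Mul(-1, Function('C')(Add(292, Mul(-1, -324))))) = Add(126103, Mul(-1, Add(205, Mul(2, Add(292, Mul(-1, -324)))))) = Add(126103, Mul(-1, Add(205, Mul(2, Add(292, 324))))) = Add(126103, Mul(-1, Add(205, Mul(2, 616)))) = Add(126103, Mul(-1, Add(205, 1232))) = Add(126103, Mul(-1, 1437)) = Add(126103, -1437) = 124666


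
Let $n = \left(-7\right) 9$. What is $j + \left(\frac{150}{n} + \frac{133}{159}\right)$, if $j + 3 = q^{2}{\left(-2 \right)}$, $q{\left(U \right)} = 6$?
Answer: $\frac{11670}{371} \approx 31.456$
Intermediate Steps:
$n = -63$
$j = 33$ ($j = -3 + 6^{2} = -3 + 36 = 33$)
$j + \left(\frac{150}{n} + \frac{133}{159}\right) = 33 + \left(\frac{150}{-63} + \frac{133}{159}\right) = 33 + \left(150 \left(- \frac{1}{63}\right) + 133 \cdot \frac{1}{159}\right) = 33 + \left(- \frac{50}{21} + \frac{133}{159}\right) = 33 - \frac{573}{371} = \frac{11670}{371}$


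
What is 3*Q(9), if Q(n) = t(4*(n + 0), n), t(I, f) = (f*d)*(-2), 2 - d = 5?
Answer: 162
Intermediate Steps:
d = -3 (d = 2 - 1*5 = 2 - 5 = -3)
t(I, f) = 6*f (t(I, f) = (f*(-3))*(-2) = -3*f*(-2) = 6*f)
Q(n) = 6*n
3*Q(9) = 3*(6*9) = 3*54 = 162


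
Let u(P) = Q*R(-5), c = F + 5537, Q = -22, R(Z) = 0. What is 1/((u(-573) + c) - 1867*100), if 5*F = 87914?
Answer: -5/817901 ≈ -6.1132e-6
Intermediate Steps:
F = 87914/5 (F = (1/5)*87914 = 87914/5 ≈ 17583.)
c = 115599/5 (c = 87914/5 + 5537 = 115599/5 ≈ 23120.)
u(P) = 0 (u(P) = -22*0 = 0)
1/((u(-573) + c) - 1867*100) = 1/((0 + 115599/5) - 1867*100) = 1/(115599/5 - 186700) = 1/(-817901/5) = -5/817901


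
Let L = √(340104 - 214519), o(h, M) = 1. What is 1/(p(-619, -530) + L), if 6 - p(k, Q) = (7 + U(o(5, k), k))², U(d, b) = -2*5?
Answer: 3/125576 + √125585/125576 ≈ 0.0028459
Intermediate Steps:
L = √125585 ≈ 354.38
U(d, b) = -10
p(k, Q) = -3 (p(k, Q) = 6 - (7 - 10)² = 6 - 1*(-3)² = 6 - 1*9 = 6 - 9 = -3)
1/(p(-619, -530) + L) = 1/(-3 + √125585)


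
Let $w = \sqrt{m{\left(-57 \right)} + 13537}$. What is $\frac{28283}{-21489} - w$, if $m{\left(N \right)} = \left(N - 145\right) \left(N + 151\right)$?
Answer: $- \frac{28283}{21489} - i \sqrt{5451} \approx -1.3162 - 73.831 i$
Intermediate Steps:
$m{\left(N \right)} = \left(-145 + N\right) \left(151 + N\right)$
$w = i \sqrt{5451}$ ($w = \sqrt{\left(-21895 + \left(-57\right)^{2} + 6 \left(-57\right)\right) + 13537} = \sqrt{\left(-21895 + 3249 - 342\right) + 13537} = \sqrt{-18988 + 13537} = \sqrt{-5451} = i \sqrt{5451} \approx 73.831 i$)
$\frac{28283}{-21489} - w = \frac{28283}{-21489} - i \sqrt{5451} = 28283 \left(- \frac{1}{21489}\right) - i \sqrt{5451} = - \frac{28283}{21489} - i \sqrt{5451}$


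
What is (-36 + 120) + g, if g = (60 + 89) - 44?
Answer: 189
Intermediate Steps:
g = 105 (g = 149 - 44 = 105)
(-36 + 120) + g = (-36 + 120) + 105 = 84 + 105 = 189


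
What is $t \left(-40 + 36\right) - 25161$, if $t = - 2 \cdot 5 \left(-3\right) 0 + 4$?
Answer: $-25177$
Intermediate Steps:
$t = 4$ ($t = - 2 \left(\left(-15\right) 0\right) + 4 = \left(-2\right) 0 + 4 = 0 + 4 = 4$)
$t \left(-40 + 36\right) - 25161 = 4 \left(-40 + 36\right) - 25161 = 4 \left(-4\right) - 25161 = -16 - 25161 = -25177$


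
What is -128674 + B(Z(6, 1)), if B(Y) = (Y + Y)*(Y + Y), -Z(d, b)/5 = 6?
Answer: -125074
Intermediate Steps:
Z(d, b) = -30 (Z(d, b) = -5*6 = -30)
B(Y) = 4*Y**2 (B(Y) = (2*Y)*(2*Y) = 4*Y**2)
-128674 + B(Z(6, 1)) = -128674 + 4*(-30)**2 = -128674 + 4*900 = -128674 + 3600 = -125074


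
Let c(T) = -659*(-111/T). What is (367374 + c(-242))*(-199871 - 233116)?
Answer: -38462823639333/242 ≈ -1.5894e+11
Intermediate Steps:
c(T) = 73149/T (c(T) = -659*(-111/T) = -(-73149)/T = 73149/T)
(367374 + c(-242))*(-199871 - 233116) = (367374 + 73149/(-242))*(-199871 - 233116) = (367374 + 73149*(-1/242))*(-432987) = (367374 - 73149/242)*(-432987) = (88831359/242)*(-432987) = -38462823639333/242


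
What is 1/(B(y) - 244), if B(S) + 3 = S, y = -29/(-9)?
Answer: -9/2194 ≈ -0.0041021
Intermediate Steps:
y = 29/9 (y = -29*(-⅑) = 29/9 ≈ 3.2222)
B(S) = -3 + S
1/(B(y) - 244) = 1/((-3 + 29/9) - 244) = 1/(2/9 - 244) = 1/(-2194/9) = -9/2194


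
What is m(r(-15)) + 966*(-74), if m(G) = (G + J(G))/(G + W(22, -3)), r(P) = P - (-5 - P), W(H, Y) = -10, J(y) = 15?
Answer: -500386/7 ≈ -71484.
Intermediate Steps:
r(P) = 5 + 2*P (r(P) = P + (5 + P) = 5 + 2*P)
m(G) = (15 + G)/(-10 + G) (m(G) = (G + 15)/(G - 10) = (15 + G)/(-10 + G))
m(r(-15)) + 966*(-74) = (15 + (5 + 2*(-15)))/(-10 + (5 + 2*(-15))) + 966*(-74) = (15 + (5 - 30))/(-10 + (5 - 30)) - 71484 = (15 - 25)/(-10 - 25) - 71484 = -10/(-35) - 71484 = -1/35*(-10) - 71484 = 2/7 - 71484 = -500386/7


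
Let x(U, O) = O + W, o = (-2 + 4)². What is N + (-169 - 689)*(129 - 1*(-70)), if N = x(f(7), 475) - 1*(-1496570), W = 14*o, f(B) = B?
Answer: 1326359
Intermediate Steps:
o = 4 (o = 2² = 4)
W = 56 (W = 14*4 = 56)
x(U, O) = 56 + O (x(U, O) = O + 56 = 56 + O)
N = 1497101 (N = (56 + 475) - 1*(-1496570) = 531 + 1496570 = 1497101)
N + (-169 - 689)*(129 - 1*(-70)) = 1497101 + (-169 - 689)*(129 - 1*(-70)) = 1497101 - 858*(129 + 70) = 1497101 - 858*199 = 1497101 - 170742 = 1326359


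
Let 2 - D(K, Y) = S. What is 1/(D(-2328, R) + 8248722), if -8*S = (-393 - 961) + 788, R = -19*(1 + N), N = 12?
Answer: 4/32994613 ≈ 1.2123e-7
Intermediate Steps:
R = -247 (R = -19*(1 + 12) = -19*13 = -247)
S = 283/4 (S = -((-393 - 961) + 788)/8 = -(-1354 + 788)/8 = -⅛*(-566) = 283/4 ≈ 70.750)
D(K, Y) = -275/4 (D(K, Y) = 2 - 1*283/4 = 2 - 283/4 = -275/4)
1/(D(-2328, R) + 8248722) = 1/(-275/4 + 8248722) = 1/(32994613/4) = 4/32994613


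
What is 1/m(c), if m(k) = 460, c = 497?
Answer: 1/460 ≈ 0.0021739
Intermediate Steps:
1/m(c) = 1/460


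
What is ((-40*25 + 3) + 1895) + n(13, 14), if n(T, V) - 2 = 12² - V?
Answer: 1030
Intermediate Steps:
n(T, V) = 146 - V (n(T, V) = 2 + (12² - V) = 2 + (144 - V) = 146 - V)
((-40*25 + 3) + 1895) + n(13, 14) = ((-40*25 + 3) + 1895) + (146 - 1*14) = ((-1000 + 3) + 1895) + (146 - 14) = (-997 + 1895) + 132 = 898 + 132 = 1030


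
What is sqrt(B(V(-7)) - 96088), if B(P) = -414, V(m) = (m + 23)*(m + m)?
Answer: I*sqrt(96502) ≈ 310.65*I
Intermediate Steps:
V(m) = 2*m*(23 + m) (V(m) = (23 + m)*(2*m) = 2*m*(23 + m))
sqrt(B(V(-7)) - 96088) = sqrt(-414 - 96088) = sqrt(-96502) = I*sqrt(96502)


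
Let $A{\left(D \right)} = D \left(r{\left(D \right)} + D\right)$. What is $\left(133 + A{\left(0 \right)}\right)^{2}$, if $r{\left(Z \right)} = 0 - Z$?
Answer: $17689$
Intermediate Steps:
$r{\left(Z \right)} = - Z$
$A{\left(D \right)} = 0$ ($A{\left(D \right)} = D \left(- D + D\right) = D 0 = 0$)
$\left(133 + A{\left(0 \right)}\right)^{2} = \left(133 + 0\right)^{2} = 133^{2} = 17689$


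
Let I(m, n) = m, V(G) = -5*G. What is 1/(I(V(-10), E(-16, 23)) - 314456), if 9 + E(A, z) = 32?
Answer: -1/314406 ≈ -3.1806e-6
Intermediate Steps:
E(A, z) = 23 (E(A, z) = -9 + 32 = 23)
1/(I(V(-10), E(-16, 23)) - 314456) = 1/(-5*(-10) - 314456) = 1/(50 - 314456) = 1/(-314406) = -1/314406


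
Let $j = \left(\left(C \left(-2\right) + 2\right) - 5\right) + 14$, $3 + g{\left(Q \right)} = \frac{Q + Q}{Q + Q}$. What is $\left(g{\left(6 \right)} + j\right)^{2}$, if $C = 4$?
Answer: $1$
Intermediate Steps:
$g{\left(Q \right)} = -2$ ($g{\left(Q \right)} = -3 + \frac{Q + Q}{Q + Q} = -3 + \frac{2 Q}{2 Q} = -3 + 2 Q \frac{1}{2 Q} = -3 + 1 = -2$)
$j = 3$ ($j = \left(\left(4 \left(-2\right) + 2\right) - 5\right) + 14 = \left(\left(-8 + 2\right) - 5\right) + 14 = \left(-6 - 5\right) + 14 = -11 + 14 = 3$)
$\left(g{\left(6 \right)} + j\right)^{2} = \left(-2 + 3\right)^{2} = 1^{2} = 1$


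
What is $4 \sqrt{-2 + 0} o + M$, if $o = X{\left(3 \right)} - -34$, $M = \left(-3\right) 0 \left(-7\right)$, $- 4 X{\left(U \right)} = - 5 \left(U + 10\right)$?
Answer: $201 i \sqrt{2} \approx 284.26 i$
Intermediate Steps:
$X{\left(U \right)} = \frac{25}{2} + \frac{5 U}{4}$ ($X{\left(U \right)} = - \frac{\left(-5\right) \left(U + 10\right)}{4} = - \frac{\left(-5\right) \left(10 + U\right)}{4} = - \frac{-50 - 5 U}{4} = \frac{25}{2} + \frac{5 U}{4}$)
$M = 0$ ($M = 0 \left(-7\right) = 0$)
$o = \frac{201}{4}$ ($o = \left(\frac{25}{2} + \frac{5}{4} \cdot 3\right) - -34 = \left(\frac{25}{2} + \frac{15}{4}\right) + 34 = \frac{65}{4} + 34 = \frac{201}{4} \approx 50.25$)
$4 \sqrt{-2 + 0} o + M = 4 \sqrt{-2 + 0} \cdot \frac{201}{4} + 0 = 4 \sqrt{-2} \cdot \frac{201}{4} + 0 = 4 i \sqrt{2} \cdot \frac{201}{4} + 0 = 201 i \sqrt{2} + 0 = 201 i \sqrt{2}$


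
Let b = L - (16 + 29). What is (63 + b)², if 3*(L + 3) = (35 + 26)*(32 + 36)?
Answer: 17581249/9 ≈ 1.9535e+6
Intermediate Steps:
L = 4139/3 (L = -3 + ((35 + 26)*(32 + 36))/3 = -3 + (61*68)/3 = -3 + (⅓)*4148 = -3 + 4148/3 = 4139/3 ≈ 1379.7)
b = 4004/3 (b = 4139/3 - (16 + 29) = 4139/3 - 1*45 = 4139/3 - 45 = 4004/3 ≈ 1334.7)
(63 + b)² = (63 + 4004/3)² = (4193/3)² = 17581249/9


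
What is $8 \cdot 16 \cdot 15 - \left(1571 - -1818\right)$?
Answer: $-1469$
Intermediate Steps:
$8 \cdot 16 \cdot 15 - \left(1571 - -1818\right) = 128 \cdot 15 - \left(1571 + 1818\right) = 1920 - 3389 = -1469$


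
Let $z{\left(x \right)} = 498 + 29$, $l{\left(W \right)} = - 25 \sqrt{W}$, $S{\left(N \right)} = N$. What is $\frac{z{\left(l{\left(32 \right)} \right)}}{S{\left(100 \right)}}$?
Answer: $\frac{527}{100} \approx 5.27$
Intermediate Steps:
$z{\left(x \right)} = 527$
$\frac{z{\left(l{\left(32 \right)} \right)}}{S{\left(100 \right)}} = \frac{527}{100}$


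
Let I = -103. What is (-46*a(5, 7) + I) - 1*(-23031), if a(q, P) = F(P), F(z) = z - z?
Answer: 22928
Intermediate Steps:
F(z) = 0
a(q, P) = 0
(-46*a(5, 7) + I) - 1*(-23031) = (-46*0 - 103) - 1*(-23031) = (0 - 103) + 23031 = -103 + 23031 = 22928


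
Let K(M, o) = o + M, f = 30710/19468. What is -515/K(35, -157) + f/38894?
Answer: 97488942125/23094245956 ≈ 4.2214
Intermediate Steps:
f = 15355/9734 (f = 30710*(1/19468) = 15355/9734 ≈ 1.5775)
K(M, o) = M + o
-515/K(35, -157) + f/38894 = -515/(35 - 157) + (15355/9734)/38894 = -515/(-122) + (15355/9734)*(1/38894) = -515*(-1/122) + 15355/378594196 = 515/122 + 15355/378594196 = 97488942125/23094245956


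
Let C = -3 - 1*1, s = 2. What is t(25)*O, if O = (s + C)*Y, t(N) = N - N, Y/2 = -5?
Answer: 0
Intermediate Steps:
Y = -10 (Y = 2*(-5) = -10)
C = -4 (C = -3 - 1 = -4)
t(N) = 0
O = 20 (O = (2 - 4)*(-10) = -2*(-10) = 20)
t(25)*O = 0*20 = 0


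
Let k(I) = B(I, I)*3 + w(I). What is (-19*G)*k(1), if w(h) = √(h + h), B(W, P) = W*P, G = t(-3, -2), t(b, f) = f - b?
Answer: -57 - 19*√2 ≈ -83.870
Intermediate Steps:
G = 1 (G = -2 - 1*(-3) = -2 + 3 = 1)
B(W, P) = P*W
w(h) = √2*√h (w(h) = √(2*h) = √2*√h)
k(I) = 3*I² + √2*√I (k(I) = (I*I)*3 + √2*√I = I²*3 + √2*√I = 3*I² + √2*√I)
(-19*G)*k(1) = (-19*1)*(3*1² + √2*√1) = -19*(3*1 + √2*1) = -19*(3 + √2) = -57 - 19*√2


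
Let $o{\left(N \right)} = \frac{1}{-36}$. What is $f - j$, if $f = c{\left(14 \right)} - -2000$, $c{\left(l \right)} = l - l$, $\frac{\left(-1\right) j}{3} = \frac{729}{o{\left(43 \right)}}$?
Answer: $-76732$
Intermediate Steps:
$o{\left(N \right)} = - \frac{1}{36}$
$j = 78732$ ($j = - 3 \frac{729}{- \frac{1}{36}} = - 3 \cdot 729 \left(-36\right) = \left(-3\right) \left(-26244\right) = 78732$)
$c{\left(l \right)} = 0$
$f = 2000$ ($f = 0 - -2000 = 0 + 2000 = 2000$)
$f - j = 2000 - 78732 = -76732$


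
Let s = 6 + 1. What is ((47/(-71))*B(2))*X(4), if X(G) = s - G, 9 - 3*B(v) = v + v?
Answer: -235/71 ≈ -3.3099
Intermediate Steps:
s = 7
B(v) = 3 - 2*v/3 (B(v) = 3 - (v + v)/3 = 3 - 2*v/3)
X(G) = 7 - G
((47/(-71))*B(2))*X(4) = ((47/(-71))*(3 - 2/3*2))*(7 - 1*4) = ((47*(-1/71))*(3 - 4/3))*(7 - 4) = -47/71*5/3*3 = -235/213*3 = -235/71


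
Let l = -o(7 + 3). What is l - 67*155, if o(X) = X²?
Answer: -10485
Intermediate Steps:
l = -100 (l = -(7 + 3)² = -1*10² = -1*100 = -100)
l - 67*155 = -100 - 67*155 = -100 - 10385 = -10485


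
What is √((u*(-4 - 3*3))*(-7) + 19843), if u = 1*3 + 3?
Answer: √20389 ≈ 142.79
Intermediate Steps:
u = 6 (u = 3 + 3 = 6)
√((u*(-4 - 3*3))*(-7) + 19843) = √((6*(-4 - 3*3))*(-7) + 19843) = √((6*(-4 - 9))*(-7) + 19843) = √((6*(-13))*(-7) + 19843) = √(-78*(-7) + 19843) = √(546 + 19843) = √20389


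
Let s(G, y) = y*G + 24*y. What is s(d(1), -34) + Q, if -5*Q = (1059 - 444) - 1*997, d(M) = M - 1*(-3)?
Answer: -4378/5 ≈ -875.60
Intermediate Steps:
d(M) = 3 + M (d(M) = M + 3 = 3 + M)
s(G, y) = 24*y + G*y (s(G, y) = G*y + 24*y = 24*y + G*y)
Q = 382/5 (Q = -((1059 - 444) - 1*997)/5 = -(615 - 997)/5 = -⅕*(-382) = 382/5 ≈ 76.400)
s(d(1), -34) + Q = -34*(24 + (3 + 1)) + 382/5 = -34*(24 + 4) + 382/5 = -34*28 + 382/5 = -952 + 382/5 = -4378/5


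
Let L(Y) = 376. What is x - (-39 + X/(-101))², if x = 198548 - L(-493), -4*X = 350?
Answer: 8026874079/40804 ≈ 1.9672e+5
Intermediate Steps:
X = -175/2 (X = -¼*350 = -175/2 ≈ -87.500)
x = 198172 (x = 198548 - 1*376 = 198548 - 376 = 198172)
x - (-39 + X/(-101))² = 198172 - (-39 - 175/2/(-101))² = 198172 - (-39 - 175/2*(-1/101))² = 198172 - (-39 + 175/202)² = 198172 - (-7703/202)² = 198172 - 1*59336209/40804 = 198172 - 59336209/40804 = 8026874079/40804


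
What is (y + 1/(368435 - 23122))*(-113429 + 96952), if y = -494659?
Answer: 2814472343673882/345313 ≈ 8.1505e+9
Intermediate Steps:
(y + 1/(368435 - 23122))*(-113429 + 96952) = (-494659 + 1/(368435 - 23122))*(-113429 + 96952) = (-494659 + 1/345313)*(-16477) = -170812183266/345313*(-16477) = 2814472343673882/345313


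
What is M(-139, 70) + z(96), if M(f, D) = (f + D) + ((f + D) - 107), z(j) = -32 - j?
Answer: -373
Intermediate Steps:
M(f, D) = -107 + 2*D + 2*f (M(f, D) = (D + f) + ((D + f) - 107) = (D + f) + (-107 + D + f) = -107 + 2*D + 2*f)
M(-139, 70) + z(96) = (-107 + 2*70 + 2*(-139)) + (-32 - 1*96) = (-107 + 140 - 278) + (-32 - 96) = -245 - 128 = -373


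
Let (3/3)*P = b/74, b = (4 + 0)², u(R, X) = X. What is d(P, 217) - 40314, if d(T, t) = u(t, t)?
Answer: -40097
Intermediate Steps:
b = 16 (b = 4² = 16)
P = 8/37 (P = 16/74 = 16*(1/74) = 8/37 ≈ 0.21622)
d(T, t) = t
d(P, 217) - 40314 = 217 - 40314 = -40097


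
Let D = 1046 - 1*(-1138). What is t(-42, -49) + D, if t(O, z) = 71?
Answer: 2255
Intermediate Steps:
D = 2184 (D = 1046 + 1138 = 2184)
t(-42, -49) + D = 71 + 2184 = 2255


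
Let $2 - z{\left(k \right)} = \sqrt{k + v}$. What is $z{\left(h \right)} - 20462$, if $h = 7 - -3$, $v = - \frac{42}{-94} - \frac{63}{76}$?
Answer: $-20460 - \frac{\sqrt{30679015}}{1786} \approx -20463.0$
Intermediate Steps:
$v = - \frac{1365}{3572}$ ($v = \left(-42\right) \left(- \frac{1}{94}\right) - \frac{63}{76} = \frac{21}{47} - \frac{63}{76} = - \frac{1365}{3572} \approx -0.38214$)
$h = 10$ ($h = 7 + 3 = 10$)
$z{\left(k \right)} = 2 - \sqrt{- \frac{1365}{3572} + k}$ ($z{\left(k \right)} = 2 - \sqrt{k - \frac{1365}{3572}} = 2 - \sqrt{- \frac{1365}{3572} + k}$)
$z{\left(h \right)} - 20462 = \left(2 - \frac{\sqrt{-1218945 + 3189796 \cdot 10}}{1786}\right) - 20462 = \left(2 - \frac{\sqrt{-1218945 + 31897960}}{1786}\right) - 20462 = \left(2 - \frac{\sqrt{30679015}}{1786}\right) - 20462 = -20460 - \frac{\sqrt{30679015}}{1786}$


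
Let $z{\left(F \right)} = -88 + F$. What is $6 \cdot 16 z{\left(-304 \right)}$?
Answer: $-37632$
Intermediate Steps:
$6 \cdot 16 z{\left(-304 \right)} = 6 \cdot 16 \left(-88 - 304\right) = 96 \left(-392\right) = -37632$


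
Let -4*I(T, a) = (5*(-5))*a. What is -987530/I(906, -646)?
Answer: 23236/95 ≈ 244.59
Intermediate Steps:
I(T, a) = 25*a/4 (I(T, a) = -5*(-5)*a/4 = -(-25)*a/4 = 25*a/4)
-987530/I(906, -646) = -987530/((25/4)*(-646)) = -987530/(-8075/2) = -987530*(-2/8075) = 23236/95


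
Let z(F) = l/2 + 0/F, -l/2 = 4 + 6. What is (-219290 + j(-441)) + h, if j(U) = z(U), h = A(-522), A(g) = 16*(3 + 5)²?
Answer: -218276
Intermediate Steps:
l = -20 (l = -2*(4 + 6) = -2*10 = -20)
A(g) = 1024 (A(g) = 16*8² = 16*64 = 1024)
h = 1024
z(F) = -10 (z(F) = -20/2 + 0/F = -20*½ + 0 = -10 + 0 = -10)
j(U) = -10
(-219290 + j(-441)) + h = (-219290 - 10) + 1024 = -219300 + 1024 = -218276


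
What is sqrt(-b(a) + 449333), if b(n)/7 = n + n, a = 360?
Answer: sqrt(444293) ≈ 666.55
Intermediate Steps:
b(n) = 14*n (b(n) = 7*(n + n) = 7*(2*n) = 14*n)
sqrt(-b(a) + 449333) = sqrt(-14*360 + 449333) = sqrt(-1*5040 + 449333) = sqrt(-5040 + 449333) = sqrt(444293)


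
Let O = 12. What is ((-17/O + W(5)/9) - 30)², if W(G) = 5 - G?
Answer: 142129/144 ≈ 987.01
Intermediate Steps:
((-17/O + W(5)/9) - 30)² = ((-17/12 + (5 - 1*5)/9) - 30)² = ((-17*1/12 + (5 - 5)*(⅑)) - 30)² = ((-17/12 + 0*(⅑)) - 30)² = ((-17/12 + 0) - 30)² = (-17/12 - 30)² = (-377/12)² = 142129/144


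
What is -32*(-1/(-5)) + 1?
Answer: -27/5 ≈ -5.4000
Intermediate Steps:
-32*(-1/(-5)) + 1 = -32*(-1*(-⅕)) + 1 = -32/5 + 1 = -27/5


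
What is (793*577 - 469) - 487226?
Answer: -30134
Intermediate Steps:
(793*577 - 469) - 487226 = (457561 - 469) - 487226 = 457092 - 487226 = -30134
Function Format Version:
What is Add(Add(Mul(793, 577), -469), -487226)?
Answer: -30134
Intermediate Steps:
Add(Add(Mul(793, 577), -469), -487226) = Add(Add(457561, -469), -487226) = Add(457092, -487226) = -30134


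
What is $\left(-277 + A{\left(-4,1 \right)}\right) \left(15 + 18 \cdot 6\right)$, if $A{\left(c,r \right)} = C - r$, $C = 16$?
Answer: $-32226$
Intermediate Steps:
$A{\left(c,r \right)} = 16 - r$
$\left(-277 + A{\left(-4,1 \right)}\right) \left(15 + 18 \cdot 6\right) = \left(-277 + \left(16 - 1\right)\right) \left(15 + 18 \cdot 6\right) = \left(-277 + \left(16 - 1\right)\right) \left(15 + 108\right) = \left(-277 + 15\right) 123 = \left(-262\right) 123 = -32226$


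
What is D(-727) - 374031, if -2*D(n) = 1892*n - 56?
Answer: 313739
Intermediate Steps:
D(n) = 28 - 946*n (D(n) = -(1892*n - 56)/2 = -(-56 + 1892*n)/2 = 28 - 946*n)
D(-727) - 374031 = (28 - 946*(-727)) - 374031 = (28 + 687742) - 374031 = 687770 - 374031 = 313739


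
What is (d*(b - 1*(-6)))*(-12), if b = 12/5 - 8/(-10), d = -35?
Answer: 3864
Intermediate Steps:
b = 16/5 (b = 12*(⅕) - 8*(-⅒) = 12/5 + ⅘ = 16/5 ≈ 3.2000)
(d*(b - 1*(-6)))*(-12) = -35*(16/5 - 1*(-6))*(-12) = -35*(16/5 + 6)*(-12) = -35*46/5*(-12) = -322*(-12) = 3864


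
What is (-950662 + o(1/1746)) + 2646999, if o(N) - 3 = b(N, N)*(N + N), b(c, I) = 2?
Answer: 1480904822/873 ≈ 1.6963e+6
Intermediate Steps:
o(N) = 3 + 4*N (o(N) = 3 + 2*(N + N) = 3 + 2*(2*N) = 3 + 4*N)
(-950662 + o(1/1746)) + 2646999 = (-950662 + (3 + 4/1746)) + 2646999 = (-950662 + (3 + 4*(1/1746))) + 2646999 = (-950662 + (3 + 2/873)) + 2646999 = (-950662 + 2621/873) + 2646999 = -829925305/873 + 2646999 = 1480904822/873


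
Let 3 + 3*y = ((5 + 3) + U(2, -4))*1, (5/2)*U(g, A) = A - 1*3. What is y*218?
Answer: 2398/15 ≈ 159.87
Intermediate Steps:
U(g, A) = -6/5 + 2*A/5 (U(g, A) = 2*(A - 1*3)/5 = 2*(A - 3)/5 = 2*(-3 + A)/5 = -6/5 + 2*A/5)
y = 11/15 (y = -1 + (((5 + 3) + (-6/5 + (2/5)*(-4)))*1)/3 = -1 + ((8 + (-6/5 - 8/5))*1)/3 = -1 + ((8 - 14/5)*1)/3 = -1 + ((26/5)*1)/3 = -1 + (1/3)*(26/5) = -1 + 26/15 = 11/15 ≈ 0.73333)
y*218 = (11/15)*218 = 2398/15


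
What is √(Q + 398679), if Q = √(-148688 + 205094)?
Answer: √(398679 + √56406) ≈ 631.60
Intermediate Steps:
Q = √56406 ≈ 237.50
√(Q + 398679) = √(√56406 + 398679) = √(398679 + √56406)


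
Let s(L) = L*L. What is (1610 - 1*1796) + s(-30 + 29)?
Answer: -185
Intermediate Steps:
s(L) = L**2
(1610 - 1*1796) + s(-30 + 29) = (1610 - 1*1796) + (-30 + 29)**2 = (1610 - 1796) + (-1)**2 = -186 + 1 = -185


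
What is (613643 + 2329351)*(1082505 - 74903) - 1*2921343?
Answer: 2965363719045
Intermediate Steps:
(613643 + 2329351)*(1082505 - 74903) - 1*2921343 = 2942994*1007602 - 2921343 = 2965366640388 - 2921343 = 2965363719045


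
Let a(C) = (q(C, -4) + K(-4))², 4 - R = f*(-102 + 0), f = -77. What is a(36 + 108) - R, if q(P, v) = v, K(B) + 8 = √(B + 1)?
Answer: 7991 - 24*I*√3 ≈ 7991.0 - 41.569*I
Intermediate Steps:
K(B) = -8 + √(1 + B) (K(B) = -8 + √(B + 1) = -8 + √(1 + B))
R = -7850 (R = 4 - (-77)*(-102 + 0) = 4 - (-77)*(-102) = 4 - 1*7854 = 4 - 7854 = -7850)
a(C) = (-12 + I*√3)² (a(C) = (-4 + (-8 + √(1 - 4)))² = (-4 + (-8 + √(-3)))² = (-4 + (-8 + I*√3))² = (-12 + I*√3)²)
a(36 + 108) - R = (12 - I*√3)² - 1*(-7850) = (12 - I*√3)² + 7850 = 7850 + (12 - I*√3)²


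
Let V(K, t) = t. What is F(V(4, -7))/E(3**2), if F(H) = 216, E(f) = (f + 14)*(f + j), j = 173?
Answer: 108/2093 ≈ 0.051601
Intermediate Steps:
E(f) = (14 + f)*(173 + f) (E(f) = (f + 14)*(f + 173) = (14 + f)*(173 + f))
F(V(4, -7))/E(3**2) = 216/(2422 + (3**2)**2 + 187*3**2) = 216/(2422 + 9**2 + 187*9) = 216/(2422 + 81 + 1683) = 216/4186 = 216*(1/4186) = 108/2093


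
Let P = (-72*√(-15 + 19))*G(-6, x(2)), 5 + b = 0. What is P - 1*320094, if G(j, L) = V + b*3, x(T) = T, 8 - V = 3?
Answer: -318654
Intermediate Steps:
V = 5 (V = 8 - 1*3 = 8 - 3 = 5)
b = -5 (b = -5 + 0 = -5)
G(j, L) = -10 (G(j, L) = 5 - 5*3 = 5 - 15 = -10)
P = 1440 (P = -72*√(-15 + 19)*(-10) = -72*√4*(-10) = -72*2*(-10) = -144*(-10) = 1440)
P - 1*320094 = 1440 - 1*320094 = 1440 - 320094 = -318654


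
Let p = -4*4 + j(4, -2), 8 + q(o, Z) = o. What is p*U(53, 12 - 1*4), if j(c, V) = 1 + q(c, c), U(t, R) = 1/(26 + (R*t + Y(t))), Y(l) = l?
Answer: -19/503 ≈ -0.037773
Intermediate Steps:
q(o, Z) = -8 + o
U(t, R) = 1/(26 + t + R*t) (U(t, R) = 1/(26 + (R*t + t)) = 1/(26 + (t + R*t)) = 1/(26 + t + R*t))
j(c, V) = -7 + c (j(c, V) = 1 + (-8 + c) = -7 + c)
p = -19 (p = -4*4 + (-7 + 4) = -16 - 3 = -19)
p*U(53, 12 - 1*4) = -19/(26 + 53 + (12 - 1*4)*53) = -19/(26 + 53 + (12 - 4)*53) = -19/(26 + 53 + 8*53) = -19/(26 + 53 + 424) = -19/503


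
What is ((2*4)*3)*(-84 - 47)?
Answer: -3144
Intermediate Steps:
((2*4)*3)*(-84 - 47) = (8*3)*(-131) = 24*(-131) = -3144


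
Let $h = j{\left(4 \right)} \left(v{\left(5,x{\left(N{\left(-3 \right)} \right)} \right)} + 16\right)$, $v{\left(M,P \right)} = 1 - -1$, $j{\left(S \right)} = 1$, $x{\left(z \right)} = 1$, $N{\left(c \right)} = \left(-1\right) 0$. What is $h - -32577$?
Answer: $32595$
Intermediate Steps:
$N{\left(c \right)} = 0$
$v{\left(M,P \right)} = 2$ ($v{\left(M,P \right)} = 1 + 1 = 2$)
$h = 18$ ($h = 1 \left(2 + 16\right) = 1 \cdot 18 = 18$)
$h - -32577 = 18 - -32577 = 18 + 32577 = 32595$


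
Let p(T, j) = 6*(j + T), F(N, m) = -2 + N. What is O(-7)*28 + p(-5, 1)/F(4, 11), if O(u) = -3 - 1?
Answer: -124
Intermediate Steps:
O(u) = -4
p(T, j) = 6*T + 6*j (p(T, j) = 6*(T + j) = 6*T + 6*j)
O(-7)*28 + p(-5, 1)/F(4, 11) = -4*28 + (6*(-5) + 6*1)/(-2 + 4) = -112 + (-30 + 6)/2 = -112 - 24*1/2 = -112 - 12 = -124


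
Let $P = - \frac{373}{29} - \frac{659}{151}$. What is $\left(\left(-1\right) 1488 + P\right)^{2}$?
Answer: $\frac{43446369400996}{19175641} \approx 2.2657 \cdot 10^{6}$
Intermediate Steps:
$P = - \frac{75434}{4379}$ ($P = \left(-373\right) \frac{1}{29} - \frac{659}{151} = - \frac{373}{29} - \frac{659}{151} = - \frac{75434}{4379} \approx -17.226$)
$\left(\left(-1\right) 1488 + P\right)^{2} = \left(\left(-1\right) 1488 - \frac{75434}{4379}\right)^{2} = \left(-1488 - \frac{75434}{4379}\right)^{2} = \left(- \frac{6591386}{4379}\right)^{2} = \frac{43446369400996}{19175641}$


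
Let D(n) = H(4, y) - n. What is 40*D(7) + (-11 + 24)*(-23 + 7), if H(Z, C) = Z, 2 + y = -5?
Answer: -328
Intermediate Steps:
y = -7 (y = -2 - 5 = -7)
D(n) = 4 - n
40*D(7) + (-11 + 24)*(-23 + 7) = 40*(4 - 1*7) + (-11 + 24)*(-23 + 7) = 40*(4 - 7) + 13*(-16) = 40*(-3) - 208 = -120 - 208 = -328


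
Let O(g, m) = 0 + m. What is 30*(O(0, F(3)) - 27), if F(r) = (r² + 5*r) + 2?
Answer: -30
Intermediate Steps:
F(r) = 2 + r² + 5*r
O(g, m) = m
30*(O(0, F(3)) - 27) = 30*((2 + 3² + 5*3) - 27) = 30*((2 + 9 + 15) - 27) = 30*(26 - 27) = 30*(-1) = -30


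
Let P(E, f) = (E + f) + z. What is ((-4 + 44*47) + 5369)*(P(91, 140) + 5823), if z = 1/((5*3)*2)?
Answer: 1349988893/30 ≈ 4.5000e+7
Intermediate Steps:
z = 1/30 (z = 1/(15*2) = 1/30 ≈ 0.033333)
P(E, f) = 1/30 + E + f (P(E, f) = (E + f) + 1/30 = 1/30 + E + f)
((-4 + 44*47) + 5369)*(P(91, 140) + 5823) = ((-4 + 44*47) + 5369)*((1/30 + 91 + 140) + 5823) = ((-4 + 2068) + 5369)*(6931/30 + 5823) = (2064 + 5369)*(181621/30) = 7433*(181621/30) = 1349988893/30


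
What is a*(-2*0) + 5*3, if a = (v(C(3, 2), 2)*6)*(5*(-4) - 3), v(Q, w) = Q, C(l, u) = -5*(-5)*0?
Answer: 15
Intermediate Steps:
C(l, u) = 0 (C(l, u) = 25*0 = 0)
a = 0 (a = (0*6)*(5*(-4) - 3) = 0*(-20 - 3) = 0*(-23) = 0)
a*(-2*0) + 5*3 = 0*(-2*0) + 5*3 = 0*0 + 15 = 0 + 15 = 15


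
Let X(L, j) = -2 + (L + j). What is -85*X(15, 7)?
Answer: -1700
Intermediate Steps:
X(L, j) = -2 + L + j
-85*X(15, 7) = -85*(-2 + 15 + 7) = -85*20 = -1700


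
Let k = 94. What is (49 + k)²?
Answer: 20449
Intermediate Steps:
(49 + k)² = (49 + 94)² = 143² = 20449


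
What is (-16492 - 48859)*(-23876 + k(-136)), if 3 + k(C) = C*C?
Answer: 351784433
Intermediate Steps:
k(C) = -3 + C² (k(C) = -3 + C*C = -3 + C²)
(-16492 - 48859)*(-23876 + k(-136)) = (-16492 - 48859)*(-23876 + (-3 + (-136)²)) = -65351*(-23876 + (-3 + 18496)) = -65351*(-23876 + 18493) = -65351*(-5383) = 351784433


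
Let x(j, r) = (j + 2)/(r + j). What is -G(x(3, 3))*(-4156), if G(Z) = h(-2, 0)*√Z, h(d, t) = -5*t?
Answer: 0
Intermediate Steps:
x(j, r) = (2 + j)/(j + r)
G(Z) = 0 (G(Z) = (-5*0)*√Z = 0*√Z = 0)
-G(x(3, 3))*(-4156) = -1*0*(-4156) = 0*(-4156) = 0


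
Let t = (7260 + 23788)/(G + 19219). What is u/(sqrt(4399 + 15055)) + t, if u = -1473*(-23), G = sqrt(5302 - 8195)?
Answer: 298355756/184686427 + 33879*sqrt(19454)/19454 - 15524*I*sqrt(2893)/184686427 ≈ 244.51 - 0.0045211*I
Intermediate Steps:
G = I*sqrt(2893) (G = sqrt(-2893) = I*sqrt(2893) ≈ 53.787*I)
u = 33879
t = 31048/(19219 + I*sqrt(2893)) (t = (7260 + 23788)/(I*sqrt(2893) + 19219) = 31048/(19219 + I*sqrt(2893)) ≈ 1.6155 - 0.0045211*I)
u/(sqrt(4399 + 15055)) + t = 33879/(sqrt(4399 + 15055)) + (298355756/184686427 - 15524*I*sqrt(2893)/184686427) = 33879/(sqrt(19454)) + (298355756/184686427 - 15524*I*sqrt(2893)/184686427) = 33879*(sqrt(19454)/19454) + (298355756/184686427 - 15524*I*sqrt(2893)/184686427) = 33879*sqrt(19454)/19454 + (298355756/184686427 - 15524*I*sqrt(2893)/184686427) = 298355756/184686427 + 33879*sqrt(19454)/19454 - 15524*I*sqrt(2893)/184686427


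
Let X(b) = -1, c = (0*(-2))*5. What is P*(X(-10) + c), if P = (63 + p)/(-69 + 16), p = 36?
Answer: 99/53 ≈ 1.8679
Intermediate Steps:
c = 0 (c = 0*5 = 0)
P = -99/53 (P = (63 + 36)/(-69 + 16) = 99/(-53) = 99*(-1/53) = -99/53 ≈ -1.8679)
P*(X(-10) + c) = -99*(-1 + 0)/53 = -99/53*(-1) = 99/53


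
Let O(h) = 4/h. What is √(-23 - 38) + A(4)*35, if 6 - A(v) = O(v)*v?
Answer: 70 + I*√61 ≈ 70.0 + 7.8102*I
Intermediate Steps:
A(v) = 2 (A(v) = 6 - 4/v*v = 6 - 1*4 = 6 - 4 = 2)
√(-23 - 38) + A(4)*35 = √(-23 - 38) + 2*35 = √(-61) + 70 = I*√61 + 70 = 70 + I*√61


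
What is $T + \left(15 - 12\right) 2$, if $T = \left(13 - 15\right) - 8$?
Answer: $-4$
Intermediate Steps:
$T = -10$ ($T = -2 - 8 = -10$)
$T + \left(15 - 12\right) 2 = -10 + \left(15 - 12\right) 2 = -10 + 3 \cdot 2 = -10 + 6 = -4$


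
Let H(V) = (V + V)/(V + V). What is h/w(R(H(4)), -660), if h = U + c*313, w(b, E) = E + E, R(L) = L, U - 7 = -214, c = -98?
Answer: 30881/1320 ≈ 23.395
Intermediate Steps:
H(V) = 1 (H(V) = (2*V)/((2*V)) = (2*V)*(1/(2*V)) = 1)
U = -207 (U = 7 - 214 = -207)
w(b, E) = 2*E
h = -30881 (h = -207 - 98*313 = -207 - 30674 = -30881)
h/w(R(H(4)), -660) = -30881/(2*(-660)) = -30881/(-1320) = -30881*(-1/1320) = 30881/1320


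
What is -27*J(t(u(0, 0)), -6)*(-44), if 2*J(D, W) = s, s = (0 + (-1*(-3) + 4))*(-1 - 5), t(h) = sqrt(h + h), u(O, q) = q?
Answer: -24948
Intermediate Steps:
t(h) = sqrt(2)*sqrt(h) (t(h) = sqrt(2*h) = sqrt(2)*sqrt(h))
s = -42 (s = (0 + (3 + 4))*(-6) = (0 + 7)*(-6) = 7*(-6) = -42)
J(D, W) = -21 (J(D, W) = (1/2)*(-42) = -21)
-27*J(t(u(0, 0)), -6)*(-44) = -27*(-21)*(-44) = 567*(-44) = -24948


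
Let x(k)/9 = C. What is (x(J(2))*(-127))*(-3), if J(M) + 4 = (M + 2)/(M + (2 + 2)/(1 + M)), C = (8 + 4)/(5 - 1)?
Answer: 10287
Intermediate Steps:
C = 3 (C = 12/4 = 12*(¼) = 3)
J(M) = -4 + (2 + M)/(M + 4/(1 + M)) (J(M) = -4 + (M + 2)/(M + (2 + 2)/(1 + M)) = -4 + (2 + M)/(M + 4/(1 + M)))
x(k) = 27 (x(k) = 9*3 = 27)
(x(J(2))*(-127))*(-3) = (27*(-127))*(-3) = -3429*(-3) = 10287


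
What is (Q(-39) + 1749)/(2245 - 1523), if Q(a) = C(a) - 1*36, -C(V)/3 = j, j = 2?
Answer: 1707/722 ≈ 2.3643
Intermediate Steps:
C(V) = -6 (C(V) = -3*2 = -6)
Q(a) = -42 (Q(a) = -6 - 1*36 = -6 - 36 = -42)
(Q(-39) + 1749)/(2245 - 1523) = (-42 + 1749)/(2245 - 1523) = 1707/722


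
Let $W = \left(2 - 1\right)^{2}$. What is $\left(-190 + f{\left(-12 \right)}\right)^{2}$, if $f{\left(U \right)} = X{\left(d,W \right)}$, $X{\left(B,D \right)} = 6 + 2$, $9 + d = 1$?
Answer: $33124$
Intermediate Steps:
$d = -8$ ($d = -9 + 1 = -8$)
$W = 1$ ($W = 1^{2} = 1$)
$X{\left(B,D \right)} = 8$
$f{\left(U \right)} = 8$
$\left(-190 + f{\left(-12 \right)}\right)^{2} = \left(-190 + 8\right)^{2} = \left(-182\right)^{2} = 33124$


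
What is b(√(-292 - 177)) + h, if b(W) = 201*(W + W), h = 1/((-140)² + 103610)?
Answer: 1/123210 + 402*I*√469 ≈ 8.1162e-6 + 8705.9*I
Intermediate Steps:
h = 1/123210 (h = 1/(19600 + 103610) = 1/123210 ≈ 8.1162e-6)
b(W) = 402*W (b(W) = 201*(2*W) = 402*W)
b(√(-292 - 177)) + h = 402*√(-292 - 177) + 1/123210 = 402*√(-469) + 1/123210 = 402*(I*√469) + 1/123210 = 402*I*√469 + 1/123210 = 1/123210 + 402*I*√469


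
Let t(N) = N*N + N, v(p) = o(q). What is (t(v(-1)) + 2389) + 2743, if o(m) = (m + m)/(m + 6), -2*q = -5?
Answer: 1483418/289 ≈ 5132.9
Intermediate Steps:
q = 5/2 (q = -½*(-5) = 5/2 ≈ 2.5000)
o(m) = 2*m/(6 + m) (o(m) = (2*m)/(6 + m) = 2*m/(6 + m))
v(p) = 10/17 (v(p) = 2*(5/2)/(6 + 5/2) = 2*(5/2)/(17/2) = 2*(5/2)*(2/17) = 10/17)
t(N) = N + N² (t(N) = N² + N = N + N²)
(t(v(-1)) + 2389) + 2743 = (10*(1 + 10/17)/17 + 2389) + 2743 = ((10/17)*(27/17) + 2389) + 2743 = (270/289 + 2389) + 2743 = 690691/289 + 2743 = 1483418/289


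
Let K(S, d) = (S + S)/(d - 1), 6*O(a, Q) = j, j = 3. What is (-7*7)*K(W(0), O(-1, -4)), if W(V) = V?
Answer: 0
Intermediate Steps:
O(a, Q) = ½ (O(a, Q) = (⅙)*3 = ½)
K(S, d) = 2*S/(-1 + d) (K(S, d) = (2*S)/(-1 + d) = 2*S/(-1 + d))
(-7*7)*K(W(0), O(-1, -4)) = (-7*7)*(2*0/(-1 + ½)) = -98*0/(-½) = -98*0*(-2) = -49*0 = 0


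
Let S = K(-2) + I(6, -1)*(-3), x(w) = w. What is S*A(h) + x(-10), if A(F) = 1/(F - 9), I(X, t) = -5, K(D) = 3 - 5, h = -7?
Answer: -173/16 ≈ -10.813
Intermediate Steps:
K(D) = -2
A(F) = 1/(-9 + F)
S = 13 (S = -2 - 5*(-3) = -2 + 15 = 13)
S*A(h) + x(-10) = 13/(-9 - 7) - 10 = 13/(-16) - 10 = 13*(-1/16) - 10 = -13/16 - 10 = -173/16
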